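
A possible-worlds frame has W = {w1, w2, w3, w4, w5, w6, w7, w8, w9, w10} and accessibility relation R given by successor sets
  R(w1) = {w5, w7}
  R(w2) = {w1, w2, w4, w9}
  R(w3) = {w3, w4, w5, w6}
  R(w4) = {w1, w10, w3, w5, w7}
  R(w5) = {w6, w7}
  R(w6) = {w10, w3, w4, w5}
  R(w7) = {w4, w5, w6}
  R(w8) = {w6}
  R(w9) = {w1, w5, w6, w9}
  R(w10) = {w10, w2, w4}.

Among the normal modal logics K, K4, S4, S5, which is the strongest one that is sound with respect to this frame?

Transitive (axiom 4): no — w1 R w5 and w5 R w6, but not w1 R w6.
Reflexive (axiom T): no — w1 is not related to itself.
Euclidean (axiom 5): no — w10 R w4 and w10 R w2, but not w4 R w2.
So F validates K; K4 would additionally require R to be transitive. The strongest is K.

K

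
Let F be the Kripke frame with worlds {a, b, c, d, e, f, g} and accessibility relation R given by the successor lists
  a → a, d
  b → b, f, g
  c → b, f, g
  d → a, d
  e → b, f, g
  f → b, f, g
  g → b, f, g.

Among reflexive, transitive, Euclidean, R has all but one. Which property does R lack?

Reflexive: no — c is not related to itself.
Transitive: yes — every two-step R-path is closed by a direct edge.
Euclidean: yes — any two successors of a common world are R-related.
Only reflexive fails.

reflexive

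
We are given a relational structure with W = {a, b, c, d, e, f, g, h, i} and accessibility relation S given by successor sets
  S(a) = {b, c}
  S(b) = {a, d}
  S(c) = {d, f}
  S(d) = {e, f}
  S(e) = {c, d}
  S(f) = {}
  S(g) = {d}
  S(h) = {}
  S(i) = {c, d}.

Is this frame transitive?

Transitive: no — a S b and b S d, but not a S d.

No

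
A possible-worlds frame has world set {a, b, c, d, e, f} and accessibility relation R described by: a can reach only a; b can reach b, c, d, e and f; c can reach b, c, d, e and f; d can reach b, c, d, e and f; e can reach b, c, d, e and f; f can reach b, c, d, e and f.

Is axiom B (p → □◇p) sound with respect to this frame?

Yes

The schema B characterises exactly the symmetric frames.
Symmetric: yes — every pair in R has its reverse in R.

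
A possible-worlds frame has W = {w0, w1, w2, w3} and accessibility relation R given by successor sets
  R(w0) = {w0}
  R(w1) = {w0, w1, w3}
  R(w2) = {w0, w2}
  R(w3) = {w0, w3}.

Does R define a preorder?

Yes

Reflexive: yes — every world is R-related to itself.
Transitive: yes — every two-step R-path is closed by a direct edge.
So R is a preorder.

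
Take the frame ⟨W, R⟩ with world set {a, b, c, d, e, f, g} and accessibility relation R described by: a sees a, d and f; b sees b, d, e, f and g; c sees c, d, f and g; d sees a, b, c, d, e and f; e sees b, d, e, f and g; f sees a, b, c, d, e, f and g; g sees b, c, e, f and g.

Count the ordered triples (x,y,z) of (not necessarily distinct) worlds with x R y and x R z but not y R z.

34

Enumerating: (b,d,g), (b,g,d), (c,d,g), (c,g,d), (d,a,b), (d,a,c), (d,a,e), (d,b,a), (d,b,c), (d,c,a), (d,c,b), (d,c,e), … and 22 more.
Total: 34.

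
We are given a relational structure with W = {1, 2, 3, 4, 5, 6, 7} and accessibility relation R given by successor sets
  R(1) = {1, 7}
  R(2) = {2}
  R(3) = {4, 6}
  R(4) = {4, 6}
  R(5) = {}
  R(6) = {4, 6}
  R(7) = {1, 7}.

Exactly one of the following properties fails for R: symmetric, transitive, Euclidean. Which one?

symmetric

Symmetric: no — 3 R 4 but not 4 R 3.
Transitive: yes — every two-step R-path is closed by a direct edge.
Euclidean: yes — any two successors of a common world are R-related.
Only symmetric fails.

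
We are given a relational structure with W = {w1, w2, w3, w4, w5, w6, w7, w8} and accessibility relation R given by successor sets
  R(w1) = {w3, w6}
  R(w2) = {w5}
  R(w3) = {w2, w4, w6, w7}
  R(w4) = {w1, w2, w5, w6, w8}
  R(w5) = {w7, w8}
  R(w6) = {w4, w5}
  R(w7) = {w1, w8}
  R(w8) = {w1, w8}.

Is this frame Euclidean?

Euclidean: no — w1 R w6 and w1 R w3, but not w6 R w3.

No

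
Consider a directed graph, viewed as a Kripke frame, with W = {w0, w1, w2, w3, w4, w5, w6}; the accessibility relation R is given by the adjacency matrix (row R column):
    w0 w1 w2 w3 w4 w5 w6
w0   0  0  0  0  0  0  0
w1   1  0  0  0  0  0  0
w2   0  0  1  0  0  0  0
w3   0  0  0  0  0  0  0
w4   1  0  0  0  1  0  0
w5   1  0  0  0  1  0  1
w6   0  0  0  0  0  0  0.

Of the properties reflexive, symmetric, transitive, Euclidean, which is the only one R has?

transitive

Reflexive: no — w0 is not related to itself.
Symmetric: no — w1 R w0 but not w0 R w1.
Transitive: yes — every two-step R-path is closed by a direct edge.
Euclidean: no — w5 R w0 and w5 R w4, but not w0 R w4.
Only transitive holds.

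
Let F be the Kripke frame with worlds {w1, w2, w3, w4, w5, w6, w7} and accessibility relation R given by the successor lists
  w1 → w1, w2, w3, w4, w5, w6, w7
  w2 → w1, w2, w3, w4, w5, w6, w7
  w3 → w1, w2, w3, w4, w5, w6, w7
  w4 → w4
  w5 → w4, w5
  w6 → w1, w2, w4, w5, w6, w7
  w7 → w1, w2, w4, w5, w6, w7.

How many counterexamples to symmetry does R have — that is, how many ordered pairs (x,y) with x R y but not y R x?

Enumerating: (w1,w4), (w1,w5), (w2,w4), (w2,w5), (w3,w4), (w3,w5), (w3,w6), (w3,w7), (w5,w4), (w6,w4), (w6,w5), (w7,w4), (w7,w5).

13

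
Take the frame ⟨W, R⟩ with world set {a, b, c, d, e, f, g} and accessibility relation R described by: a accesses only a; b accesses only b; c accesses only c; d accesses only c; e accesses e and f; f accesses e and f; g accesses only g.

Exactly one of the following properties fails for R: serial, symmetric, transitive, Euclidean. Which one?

Serial: yes — every world has a successor (e.g. a R a).
Symmetric: no — d R c but not c R d.
Transitive: yes — every two-step R-path is closed by a direct edge.
Euclidean: yes — any two successors of a common world are R-related.
Only symmetric fails.

symmetric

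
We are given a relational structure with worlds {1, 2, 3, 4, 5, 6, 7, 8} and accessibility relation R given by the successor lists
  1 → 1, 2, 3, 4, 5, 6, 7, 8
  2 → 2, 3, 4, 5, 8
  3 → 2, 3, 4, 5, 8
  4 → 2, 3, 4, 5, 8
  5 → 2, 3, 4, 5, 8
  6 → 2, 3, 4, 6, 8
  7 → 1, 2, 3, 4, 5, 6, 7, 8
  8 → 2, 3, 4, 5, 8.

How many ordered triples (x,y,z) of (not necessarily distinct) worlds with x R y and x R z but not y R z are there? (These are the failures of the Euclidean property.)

Enumerating: (1,2,1), (1,2,6), (1,2,7), (1,3,1), (1,3,6), (1,3,7), (1,4,1), (1,4,6), (1,4,7), (1,5,1), (1,5,6), (1,5,7), … and 28 more.
Total: 40.

40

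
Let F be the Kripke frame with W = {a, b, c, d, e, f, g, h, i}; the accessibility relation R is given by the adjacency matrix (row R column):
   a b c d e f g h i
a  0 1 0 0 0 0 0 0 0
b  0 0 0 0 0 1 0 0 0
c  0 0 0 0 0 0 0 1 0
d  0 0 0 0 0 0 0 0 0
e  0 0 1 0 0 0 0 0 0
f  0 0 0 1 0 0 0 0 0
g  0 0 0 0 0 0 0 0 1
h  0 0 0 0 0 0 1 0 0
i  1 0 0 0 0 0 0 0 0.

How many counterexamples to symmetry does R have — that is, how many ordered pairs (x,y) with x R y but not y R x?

Enumerating: (a,b), (b,f), (c,h), (e,c), (f,d), (g,i), (h,g), (i,a).

8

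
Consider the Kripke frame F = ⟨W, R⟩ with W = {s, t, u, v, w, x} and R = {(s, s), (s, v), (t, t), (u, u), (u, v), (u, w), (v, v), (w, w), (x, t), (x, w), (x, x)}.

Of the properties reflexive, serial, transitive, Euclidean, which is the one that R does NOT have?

Reflexive: yes — every world is R-related to itself.
Serial: yes — every world has a successor (e.g. s R s).
Transitive: yes — every two-step R-path is closed by a direct edge.
Euclidean: no — u R v and u R w, but not v R w.
Only Euclidean fails.

Euclidean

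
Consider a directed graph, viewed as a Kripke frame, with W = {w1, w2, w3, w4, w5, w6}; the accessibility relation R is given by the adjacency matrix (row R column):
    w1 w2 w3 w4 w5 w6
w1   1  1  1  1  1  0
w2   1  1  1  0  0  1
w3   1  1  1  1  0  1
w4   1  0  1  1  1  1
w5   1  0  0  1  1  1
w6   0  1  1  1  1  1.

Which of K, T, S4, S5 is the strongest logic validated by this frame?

T

Reflexive (axiom T): yes — every world is R-related to itself.
Transitive (axiom 4): no — w1 R w2 and w2 R w6, but not w1 R w6.
Euclidean (axiom 5): no — w1 R w2 and w1 R w4, but not w2 R w4.
So F validates K, T; S4 would additionally require R to be transitive. The strongest is T.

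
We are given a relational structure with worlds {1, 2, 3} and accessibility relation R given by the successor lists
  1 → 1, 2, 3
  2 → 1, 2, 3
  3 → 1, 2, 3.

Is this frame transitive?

Yes

Transitive: yes — every two-step R-path is closed by a direct edge.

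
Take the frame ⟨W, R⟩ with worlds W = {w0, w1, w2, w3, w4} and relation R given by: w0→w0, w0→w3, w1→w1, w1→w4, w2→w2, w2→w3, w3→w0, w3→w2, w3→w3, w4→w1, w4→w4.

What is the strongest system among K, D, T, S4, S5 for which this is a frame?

Serial (axiom D): yes — every world has a successor (e.g. w0 R w0).
Reflexive (axiom T): yes — every world is R-related to itself.
Transitive (axiom 4): no — w0 R w3 and w3 R w2, but not w0 R w2.
Euclidean (axiom 5): no — w3 R w0 and w3 R w2, but not w0 R w2.
So F validates K, D, T; S4 would additionally require R to be transitive. The strongest is T.

T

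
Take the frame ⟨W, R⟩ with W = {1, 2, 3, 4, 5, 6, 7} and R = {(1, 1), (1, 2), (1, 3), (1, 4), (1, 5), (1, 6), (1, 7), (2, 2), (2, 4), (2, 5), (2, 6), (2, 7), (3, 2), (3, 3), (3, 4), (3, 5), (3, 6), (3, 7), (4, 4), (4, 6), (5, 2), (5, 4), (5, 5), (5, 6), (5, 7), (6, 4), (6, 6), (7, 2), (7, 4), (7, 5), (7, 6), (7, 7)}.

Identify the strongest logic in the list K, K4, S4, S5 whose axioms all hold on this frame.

S4

Transitive (axiom 4): yes — every two-step R-path is closed by a direct edge.
Reflexive (axiom T): yes — every world is R-related to itself.
Euclidean (axiom 5): no — 1 R 2 and 1 R 3, but not 2 R 3.
So F validates K, K4, S4; S5 would additionally require R to be Euclidean. The strongest is S4.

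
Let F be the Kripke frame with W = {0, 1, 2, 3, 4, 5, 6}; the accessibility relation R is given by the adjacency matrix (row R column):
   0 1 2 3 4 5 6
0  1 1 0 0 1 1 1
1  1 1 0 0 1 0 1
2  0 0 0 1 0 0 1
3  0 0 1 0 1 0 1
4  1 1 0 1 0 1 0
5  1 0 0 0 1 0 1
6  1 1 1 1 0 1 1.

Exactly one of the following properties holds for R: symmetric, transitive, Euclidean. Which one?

Symmetric: yes — every pair in R has its reverse in R.
Transitive: no — 0 R 4 and 4 R 3, but not 0 R 3.
Euclidean: no — 0 R 1 and 0 R 5, but not 1 R 5.
Only symmetric holds.

symmetric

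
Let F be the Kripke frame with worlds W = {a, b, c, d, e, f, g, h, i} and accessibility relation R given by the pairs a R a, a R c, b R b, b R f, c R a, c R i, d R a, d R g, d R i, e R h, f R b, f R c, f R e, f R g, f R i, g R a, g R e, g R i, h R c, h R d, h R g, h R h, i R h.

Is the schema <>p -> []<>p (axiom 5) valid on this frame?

The schema 5 characterises exactly the Euclidean frames.
Euclidean: no — c R a and c R i, but not a R i.

No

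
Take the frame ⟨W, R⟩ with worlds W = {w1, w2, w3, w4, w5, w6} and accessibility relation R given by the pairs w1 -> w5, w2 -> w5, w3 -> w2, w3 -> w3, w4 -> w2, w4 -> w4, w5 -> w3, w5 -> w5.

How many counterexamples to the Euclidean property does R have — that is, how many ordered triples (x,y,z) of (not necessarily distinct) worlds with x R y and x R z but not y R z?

5

Enumerating: (w3,w2,w2), (w3,w2,w3), (w4,w2,w2), (w4,w2,w4), (w5,w3,w5).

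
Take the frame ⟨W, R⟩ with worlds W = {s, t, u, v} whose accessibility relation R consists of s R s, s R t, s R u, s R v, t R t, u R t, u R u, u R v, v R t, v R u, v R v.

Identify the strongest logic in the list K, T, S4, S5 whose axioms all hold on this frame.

S4

Reflexive (axiom T): yes — every world is R-related to itself.
Transitive (axiom 4): yes — every two-step R-path is closed by a direct edge.
Euclidean (axiom 5): no — s R t and s R u, but not t R u.
So F validates K, T, S4; S5 would additionally require R to be Euclidean. The strongest is S4.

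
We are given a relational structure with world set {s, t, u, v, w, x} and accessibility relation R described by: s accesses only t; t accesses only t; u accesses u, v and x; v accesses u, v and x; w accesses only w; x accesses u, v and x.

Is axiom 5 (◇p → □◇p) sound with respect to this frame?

Axiom 5 corresponds to the accessibility relation being Euclidean.
Euclidean: yes — any two successors of a common world are R-related.

Yes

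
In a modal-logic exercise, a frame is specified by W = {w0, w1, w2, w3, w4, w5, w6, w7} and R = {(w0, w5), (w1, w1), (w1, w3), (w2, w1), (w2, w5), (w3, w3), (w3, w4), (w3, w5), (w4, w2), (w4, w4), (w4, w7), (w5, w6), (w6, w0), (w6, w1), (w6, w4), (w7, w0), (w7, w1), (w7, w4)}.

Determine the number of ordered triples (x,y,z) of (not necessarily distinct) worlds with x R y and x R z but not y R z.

Enumerating: (w0,w5,w5), (w1,w3,w1), (w2,w1,w5), (w2,w5,w1), (w2,w5,w5), (w3,w4,w3), (w3,w4,w5), (w3,w5,w3), (w3,w5,w4), (w3,w5,w5), (w4,w2,w2), (w4,w2,w4), … and 18 more.
Total: 30.

30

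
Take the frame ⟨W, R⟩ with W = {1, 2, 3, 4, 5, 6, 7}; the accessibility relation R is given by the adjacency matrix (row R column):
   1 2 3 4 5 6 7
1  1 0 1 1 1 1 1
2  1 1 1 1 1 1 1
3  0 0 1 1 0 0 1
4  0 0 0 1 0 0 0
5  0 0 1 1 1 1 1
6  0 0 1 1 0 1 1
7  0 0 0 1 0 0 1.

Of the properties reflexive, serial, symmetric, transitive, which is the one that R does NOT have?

Reflexive: yes — every world is R-related to itself.
Serial: yes — every world has a successor (e.g. 1 R 1).
Symmetric: no — 1 R 3 but not 3 R 1.
Transitive: yes — every two-step R-path is closed by a direct edge.
Only symmetric fails.

symmetric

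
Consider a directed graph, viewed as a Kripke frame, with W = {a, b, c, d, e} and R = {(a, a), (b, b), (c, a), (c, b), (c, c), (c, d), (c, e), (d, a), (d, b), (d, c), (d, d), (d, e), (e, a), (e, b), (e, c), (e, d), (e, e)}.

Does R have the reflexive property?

Yes

Reflexive: yes — every world is R-related to itself.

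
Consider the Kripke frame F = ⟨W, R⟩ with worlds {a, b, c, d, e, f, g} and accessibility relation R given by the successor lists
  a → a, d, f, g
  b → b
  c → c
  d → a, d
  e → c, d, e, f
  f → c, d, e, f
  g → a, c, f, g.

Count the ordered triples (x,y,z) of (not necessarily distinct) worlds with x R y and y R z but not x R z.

Enumerating: (a,f,c), (a,f,e), (a,g,c), (d,a,f), (d,a,g), (e,d,a), (f,d,a), (g,a,d), (g,f,d), (g,f,e).

10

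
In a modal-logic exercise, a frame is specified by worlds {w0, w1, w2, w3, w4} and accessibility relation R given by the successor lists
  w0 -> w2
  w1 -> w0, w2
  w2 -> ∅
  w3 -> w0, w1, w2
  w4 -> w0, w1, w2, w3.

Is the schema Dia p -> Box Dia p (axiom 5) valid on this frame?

No

Axiom 5 corresponds to the accessibility relation being Euclidean.
Euclidean: no — w1 R w2 and w1 R w0, but not w2 R w0.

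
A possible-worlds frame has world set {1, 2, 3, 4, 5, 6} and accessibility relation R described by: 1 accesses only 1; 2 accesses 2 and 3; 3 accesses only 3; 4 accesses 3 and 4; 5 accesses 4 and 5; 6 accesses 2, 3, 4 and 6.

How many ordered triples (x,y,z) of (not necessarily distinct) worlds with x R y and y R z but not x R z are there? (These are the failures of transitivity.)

1

Enumerating: (5,4,3).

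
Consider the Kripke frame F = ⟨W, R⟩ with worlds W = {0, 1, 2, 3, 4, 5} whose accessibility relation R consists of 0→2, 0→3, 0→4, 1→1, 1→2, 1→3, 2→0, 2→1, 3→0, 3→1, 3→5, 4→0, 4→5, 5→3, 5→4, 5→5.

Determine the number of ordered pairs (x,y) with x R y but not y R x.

0

R is symmetric; there are no such tuples.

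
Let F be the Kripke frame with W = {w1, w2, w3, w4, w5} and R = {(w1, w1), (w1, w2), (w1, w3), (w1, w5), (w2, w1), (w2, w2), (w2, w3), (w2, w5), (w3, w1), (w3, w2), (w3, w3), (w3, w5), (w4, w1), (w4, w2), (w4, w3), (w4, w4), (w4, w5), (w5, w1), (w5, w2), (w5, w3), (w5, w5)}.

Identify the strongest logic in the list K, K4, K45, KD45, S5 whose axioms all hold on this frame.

Transitive (axiom 4): yes — every two-step R-path is closed by a direct edge.
Euclidean (axiom 5): no — w4 R w1 and w4 R w4, but not w1 R w4.
Serial (axiom D): yes — every world has a successor (e.g. w1 R w1).
Reflexive (axiom T): yes — every world is R-related to itself.
So F validates K, K4; K45 would additionally require R to be Euclidean. The strongest is K4.

K4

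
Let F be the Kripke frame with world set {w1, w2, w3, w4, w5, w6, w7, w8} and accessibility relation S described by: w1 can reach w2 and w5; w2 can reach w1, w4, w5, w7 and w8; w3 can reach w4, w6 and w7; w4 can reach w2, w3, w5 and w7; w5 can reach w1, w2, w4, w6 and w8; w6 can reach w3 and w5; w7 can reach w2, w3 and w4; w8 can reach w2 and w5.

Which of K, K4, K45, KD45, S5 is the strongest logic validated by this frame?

K

Transitive (axiom 4): no — w1 S w2 and w2 S w4, but not w1 S w4.
Euclidean (axiom 5): no — w2 S w1 and w2 S w4, but not w1 S w4.
Serial (axiom D): yes — every world has a successor (e.g. w1 S w2).
Reflexive (axiom T): no — w1 is not related to itself.
So F validates K; K4 would additionally require S to be transitive. The strongest is K.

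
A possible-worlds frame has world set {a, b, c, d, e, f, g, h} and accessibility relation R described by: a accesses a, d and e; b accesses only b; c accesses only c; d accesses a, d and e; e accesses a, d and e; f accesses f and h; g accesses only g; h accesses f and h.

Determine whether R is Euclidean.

Yes

Euclidean: yes — any two successors of a common world are R-related.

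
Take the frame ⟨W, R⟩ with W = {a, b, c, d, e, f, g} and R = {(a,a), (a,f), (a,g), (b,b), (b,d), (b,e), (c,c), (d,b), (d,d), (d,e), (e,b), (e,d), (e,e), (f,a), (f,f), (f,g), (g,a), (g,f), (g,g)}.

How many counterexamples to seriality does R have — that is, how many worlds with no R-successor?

0

R is serial; there are no such worlds.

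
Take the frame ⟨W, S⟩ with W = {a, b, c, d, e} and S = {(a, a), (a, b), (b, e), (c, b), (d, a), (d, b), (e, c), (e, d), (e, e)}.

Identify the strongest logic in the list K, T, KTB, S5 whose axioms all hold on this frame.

Reflexive (axiom T): no — b is not related to itself.
Symmetric (axiom B): no — a S b but not b S a.
Euclidean (axiom 5): no — d S b and d S a, but not b S a.
So F validates K; T would additionally require S to be reflexive. The strongest is K.

K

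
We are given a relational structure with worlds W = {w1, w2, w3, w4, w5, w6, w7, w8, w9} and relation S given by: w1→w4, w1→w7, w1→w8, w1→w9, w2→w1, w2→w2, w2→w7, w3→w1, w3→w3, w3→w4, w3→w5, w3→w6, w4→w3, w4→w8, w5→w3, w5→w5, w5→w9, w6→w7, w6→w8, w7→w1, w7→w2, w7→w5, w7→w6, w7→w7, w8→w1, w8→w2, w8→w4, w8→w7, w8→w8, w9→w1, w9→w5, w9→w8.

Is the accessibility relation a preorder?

Reflexive: no — w1 is not related to itself.
Transitive: no — w1 S w4 and w4 S w3, but not w1 S w3.
So S is not a preorder.

No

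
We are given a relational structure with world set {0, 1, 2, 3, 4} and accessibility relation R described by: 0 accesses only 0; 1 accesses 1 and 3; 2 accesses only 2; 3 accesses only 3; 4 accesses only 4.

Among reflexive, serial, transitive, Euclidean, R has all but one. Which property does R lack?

Euclidean

Reflexive: yes — every world is R-related to itself.
Serial: yes — every world has a successor (e.g. 0 R 0).
Transitive: yes — every two-step R-path is closed by a direct edge.
Euclidean: no — 1 R 3 and 1 R 1, but not 3 R 1.
Only Euclidean fails.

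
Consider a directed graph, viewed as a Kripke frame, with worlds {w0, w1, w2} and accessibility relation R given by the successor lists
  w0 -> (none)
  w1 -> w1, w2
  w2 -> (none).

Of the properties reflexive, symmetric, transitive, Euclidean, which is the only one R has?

Reflexive: no — w0 is not related to itself.
Symmetric: no — w1 R w2 but not w2 R w1.
Transitive: yes — every two-step R-path is closed by a direct edge.
Euclidean: no — w1 R w2 and w1 R w1, but not w2 R w1.
Only transitive holds.

transitive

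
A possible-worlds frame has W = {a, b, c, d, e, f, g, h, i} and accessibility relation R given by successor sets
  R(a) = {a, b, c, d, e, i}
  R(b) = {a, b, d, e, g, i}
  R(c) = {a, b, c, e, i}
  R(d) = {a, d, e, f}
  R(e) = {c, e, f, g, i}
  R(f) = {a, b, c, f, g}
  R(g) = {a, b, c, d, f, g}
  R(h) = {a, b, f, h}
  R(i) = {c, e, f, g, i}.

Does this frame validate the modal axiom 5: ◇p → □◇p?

The schema 5 characterises exactly the Euclidean frames.
Euclidean: no — a R b and a R c, but not b R c.

No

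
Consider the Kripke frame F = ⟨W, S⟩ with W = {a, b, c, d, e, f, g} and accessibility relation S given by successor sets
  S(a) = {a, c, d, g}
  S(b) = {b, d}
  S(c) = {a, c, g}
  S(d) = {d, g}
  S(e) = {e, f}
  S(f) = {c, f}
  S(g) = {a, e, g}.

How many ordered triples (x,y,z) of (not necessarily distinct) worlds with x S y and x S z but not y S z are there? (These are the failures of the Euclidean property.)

13

Enumerating: (a,c,d), (a,d,a), (a,d,c), (a,g,c), (a,g,d), (b,d,b), (c,g,c), (d,g,d), (e,f,e), (f,c,f), (g,a,e), (g,e,a), (g,e,g).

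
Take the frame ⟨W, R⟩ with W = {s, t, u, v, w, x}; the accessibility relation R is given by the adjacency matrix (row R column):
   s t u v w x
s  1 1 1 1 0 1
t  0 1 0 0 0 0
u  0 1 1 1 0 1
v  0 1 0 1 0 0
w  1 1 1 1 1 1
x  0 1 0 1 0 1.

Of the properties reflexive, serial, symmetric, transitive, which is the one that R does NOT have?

symmetric

Reflexive: yes — every world is R-related to itself.
Serial: yes — every world has a successor (e.g. s R s).
Symmetric: no — s R t but not t R s.
Transitive: yes — every two-step R-path is closed by a direct edge.
Only symmetric fails.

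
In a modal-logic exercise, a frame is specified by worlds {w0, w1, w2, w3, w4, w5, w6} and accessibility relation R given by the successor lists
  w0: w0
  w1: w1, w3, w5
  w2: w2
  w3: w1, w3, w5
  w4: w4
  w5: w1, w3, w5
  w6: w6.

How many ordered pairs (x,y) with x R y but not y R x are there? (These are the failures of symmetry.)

0

R is symmetric; there are no such tuples.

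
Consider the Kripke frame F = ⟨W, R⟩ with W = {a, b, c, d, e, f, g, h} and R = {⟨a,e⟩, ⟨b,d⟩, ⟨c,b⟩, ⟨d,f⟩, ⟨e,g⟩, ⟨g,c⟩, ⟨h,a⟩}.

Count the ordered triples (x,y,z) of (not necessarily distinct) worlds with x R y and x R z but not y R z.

Enumerating: (a,e,e), (b,d,d), (c,b,b), (d,f,f), (e,g,g), (g,c,c), (h,a,a).

7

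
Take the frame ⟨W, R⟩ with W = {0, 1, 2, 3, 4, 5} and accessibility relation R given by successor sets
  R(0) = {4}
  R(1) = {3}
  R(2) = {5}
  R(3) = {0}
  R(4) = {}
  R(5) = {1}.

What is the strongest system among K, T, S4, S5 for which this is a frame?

Reflexive (axiom T): no — 0 is not related to itself.
Transitive (axiom 4): no — 1 R 3 and 3 R 0, but not 1 R 0.
Euclidean (axiom 5): no — 0 R 4 and 0 R 4, but not 4 R 4.
So F validates K; T would additionally require R to be reflexive. The strongest is K.

K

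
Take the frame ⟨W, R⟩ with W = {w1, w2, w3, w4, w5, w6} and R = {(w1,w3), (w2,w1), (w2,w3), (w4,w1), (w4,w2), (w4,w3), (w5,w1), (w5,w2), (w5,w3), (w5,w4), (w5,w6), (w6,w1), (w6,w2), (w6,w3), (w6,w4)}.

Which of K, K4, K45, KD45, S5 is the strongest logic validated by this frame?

Transitive (axiom 4): yes — every two-step R-path is closed by a direct edge.
Euclidean (axiom 5): no — w2 R w3 and w2 R w1, but not w3 R w1.
Serial (axiom D): no — w3 has no R-successor.
Reflexive (axiom T): no — w1 is not related to itself.
So F validates K, K4; K45 would additionally require R to be Euclidean. The strongest is K4.

K4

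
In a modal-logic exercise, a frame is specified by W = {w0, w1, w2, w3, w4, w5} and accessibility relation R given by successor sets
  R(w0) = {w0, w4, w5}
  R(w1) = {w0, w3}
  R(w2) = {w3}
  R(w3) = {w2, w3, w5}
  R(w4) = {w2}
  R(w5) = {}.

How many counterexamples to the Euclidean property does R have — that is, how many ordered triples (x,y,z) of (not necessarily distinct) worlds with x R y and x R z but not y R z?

Enumerating: (w0,w4,w0), (w0,w4,w4), (w0,w4,w5), (w0,w5,w0), (w0,w5,w4), (w0,w5,w5), (w1,w0,w3), (w1,w3,w0), (w3,w2,w2), (w3,w2,w5), (w3,w5,w2), (w3,w5,w3), (w3,w5,w5), (w4,w2,w2).

14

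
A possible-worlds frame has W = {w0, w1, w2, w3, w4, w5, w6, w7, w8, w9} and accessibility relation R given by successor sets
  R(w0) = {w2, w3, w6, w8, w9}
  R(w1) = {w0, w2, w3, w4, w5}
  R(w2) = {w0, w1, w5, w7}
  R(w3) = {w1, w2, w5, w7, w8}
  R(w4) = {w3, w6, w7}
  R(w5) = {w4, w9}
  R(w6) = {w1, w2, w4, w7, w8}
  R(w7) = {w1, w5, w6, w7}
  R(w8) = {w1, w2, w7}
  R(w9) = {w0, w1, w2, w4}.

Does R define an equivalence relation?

Reflexive: no — w0 is not related to itself.
Symmetric: no — w0 R w3 but not w3 R w0.
Transitive: no — w0 R w2 and w2 R w1, but not w0 R w1.
So R is not an equivalence relation.

No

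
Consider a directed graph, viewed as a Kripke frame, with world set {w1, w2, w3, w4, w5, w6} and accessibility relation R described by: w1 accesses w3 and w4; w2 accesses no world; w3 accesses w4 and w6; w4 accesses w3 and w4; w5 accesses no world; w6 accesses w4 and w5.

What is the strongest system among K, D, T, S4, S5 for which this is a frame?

K

Serial (axiom D): no — w2 has no R-successor.
Reflexive (axiom T): no — w1 is not related to itself.
Transitive (axiom 4): no — w1 R w3 and w3 R w6, but not w1 R w6.
Euclidean (axiom 5): no — w3 R w4 and w3 R w6, but not w4 R w6.
So F validates K; D would additionally require R to be serial. The strongest is K.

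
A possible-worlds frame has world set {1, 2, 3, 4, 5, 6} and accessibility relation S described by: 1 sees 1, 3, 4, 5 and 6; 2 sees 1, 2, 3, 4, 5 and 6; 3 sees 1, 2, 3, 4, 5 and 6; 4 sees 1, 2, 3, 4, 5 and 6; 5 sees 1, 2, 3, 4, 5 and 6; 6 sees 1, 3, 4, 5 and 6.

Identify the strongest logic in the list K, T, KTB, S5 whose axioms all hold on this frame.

Reflexive (axiom T): yes — every world is S-related to itself.
Symmetric (axiom B): no — 2 S 1 but not 1 S 2.
Euclidean (axiom 5): no — 3 S 1 and 3 S 2, but not 1 S 2.
So F validates K, T; KTB would additionally require S to be symmetric. The strongest is T.

T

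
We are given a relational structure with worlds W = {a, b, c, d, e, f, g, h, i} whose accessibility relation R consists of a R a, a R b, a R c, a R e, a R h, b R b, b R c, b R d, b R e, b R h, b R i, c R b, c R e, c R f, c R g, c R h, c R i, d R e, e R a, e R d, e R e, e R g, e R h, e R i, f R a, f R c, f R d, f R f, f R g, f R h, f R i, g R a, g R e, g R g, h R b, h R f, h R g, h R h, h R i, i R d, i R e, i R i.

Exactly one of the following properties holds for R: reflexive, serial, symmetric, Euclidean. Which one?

serial

Reflexive: no — c is not related to itself.
Serial: yes — every world has a successor (e.g. a R a).
Symmetric: no — a R b but not b R a.
Euclidean: no — a R e and a R b, but not e R b.
Only serial holds.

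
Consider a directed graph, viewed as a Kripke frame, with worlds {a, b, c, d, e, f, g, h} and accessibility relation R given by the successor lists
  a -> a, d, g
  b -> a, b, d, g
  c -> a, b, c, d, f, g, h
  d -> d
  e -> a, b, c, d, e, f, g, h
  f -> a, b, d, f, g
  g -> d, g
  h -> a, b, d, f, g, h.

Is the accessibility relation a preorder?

Yes

Reflexive: yes — every world is R-related to itself.
Transitive: yes — every two-step R-path is closed by a direct edge.
So R is a preorder.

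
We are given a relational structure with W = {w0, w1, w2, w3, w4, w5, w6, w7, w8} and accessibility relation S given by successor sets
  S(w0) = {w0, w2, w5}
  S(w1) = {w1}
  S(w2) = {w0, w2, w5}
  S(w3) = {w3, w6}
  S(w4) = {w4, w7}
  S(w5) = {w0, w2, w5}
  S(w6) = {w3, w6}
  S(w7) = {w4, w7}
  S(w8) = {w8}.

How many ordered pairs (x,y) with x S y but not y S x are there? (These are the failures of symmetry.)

S is symmetric; there are no such tuples.

0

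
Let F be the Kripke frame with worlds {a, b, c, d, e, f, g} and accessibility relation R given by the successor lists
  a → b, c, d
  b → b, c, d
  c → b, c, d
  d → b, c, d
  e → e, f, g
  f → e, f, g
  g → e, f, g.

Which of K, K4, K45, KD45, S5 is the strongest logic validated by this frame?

Transitive (axiom 4): yes — every two-step R-path is closed by a direct edge.
Euclidean (axiom 5): yes — any two successors of a common world are R-related.
Serial (axiom D): yes — every world has a successor (e.g. a R b).
Reflexive (axiom T): no — a is not related to itself.
So F validates K, K4, K45, KD45; S5 would additionally require R to be reflexive. The strongest is KD45.

KD45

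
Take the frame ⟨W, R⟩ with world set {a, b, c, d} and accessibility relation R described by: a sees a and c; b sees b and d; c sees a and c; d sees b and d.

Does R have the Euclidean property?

Yes

Euclidean: yes — any two successors of a common world are R-related.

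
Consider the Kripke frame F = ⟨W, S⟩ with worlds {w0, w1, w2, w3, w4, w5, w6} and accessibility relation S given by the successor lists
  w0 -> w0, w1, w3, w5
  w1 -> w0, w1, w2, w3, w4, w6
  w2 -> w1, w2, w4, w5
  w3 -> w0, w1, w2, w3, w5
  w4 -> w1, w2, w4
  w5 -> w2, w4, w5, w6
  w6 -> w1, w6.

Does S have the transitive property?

No

Transitive: no — w0 S w1 and w1 S w2, but not w0 S w2.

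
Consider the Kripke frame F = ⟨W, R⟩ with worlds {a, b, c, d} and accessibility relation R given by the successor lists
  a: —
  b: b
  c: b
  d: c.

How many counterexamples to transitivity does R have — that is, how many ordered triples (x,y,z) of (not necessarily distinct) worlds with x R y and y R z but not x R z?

Enumerating: (d,c,b).

1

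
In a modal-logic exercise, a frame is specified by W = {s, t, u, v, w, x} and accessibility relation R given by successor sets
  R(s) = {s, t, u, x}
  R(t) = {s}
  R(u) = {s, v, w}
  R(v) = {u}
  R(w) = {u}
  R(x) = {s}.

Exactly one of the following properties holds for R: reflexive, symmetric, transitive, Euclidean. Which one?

Reflexive: no — t is not related to itself.
Symmetric: yes — every pair in R has its reverse in R.
Transitive: no — s R u and u R v, but not s R v.
Euclidean: no — s R t and s R u, but not t R u.
Only symmetric holds.

symmetric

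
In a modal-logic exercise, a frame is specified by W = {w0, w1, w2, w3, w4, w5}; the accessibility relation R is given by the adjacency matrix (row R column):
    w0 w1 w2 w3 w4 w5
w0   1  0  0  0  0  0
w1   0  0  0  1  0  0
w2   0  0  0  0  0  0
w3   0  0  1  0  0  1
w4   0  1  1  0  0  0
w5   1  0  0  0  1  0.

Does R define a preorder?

Reflexive: no — w1 is not related to itself.
Transitive: no — w1 R w3 and w3 R w2, but not w1 R w2.
So R is not a preorder.

No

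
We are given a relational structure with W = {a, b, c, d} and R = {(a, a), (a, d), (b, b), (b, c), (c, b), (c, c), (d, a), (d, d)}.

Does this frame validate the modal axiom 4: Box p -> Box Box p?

Yes

By correspondence theory, 4 is valid on a frame iff R is transitive.
Transitive: yes — every two-step R-path is closed by a direct edge.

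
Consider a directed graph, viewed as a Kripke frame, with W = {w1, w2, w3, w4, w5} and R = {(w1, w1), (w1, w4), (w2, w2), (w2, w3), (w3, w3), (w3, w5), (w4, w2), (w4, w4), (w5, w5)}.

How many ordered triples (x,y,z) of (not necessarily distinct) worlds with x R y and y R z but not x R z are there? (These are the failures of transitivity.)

Enumerating: (w1,w4,w2), (w2,w3,w5), (w4,w2,w3).

3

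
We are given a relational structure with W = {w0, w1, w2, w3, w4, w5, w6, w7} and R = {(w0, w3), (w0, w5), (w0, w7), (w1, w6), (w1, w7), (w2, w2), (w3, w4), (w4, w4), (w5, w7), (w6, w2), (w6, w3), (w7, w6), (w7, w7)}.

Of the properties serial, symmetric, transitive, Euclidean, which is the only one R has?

Serial: yes — every world has a successor (e.g. w0 R w3).
Symmetric: no — w0 R w3 but not w3 R w0.
Transitive: no — w0 R w3 and w3 R w4, but not w0 R w4.
Euclidean: no — w0 R w3 and w0 R w5, but not w3 R w5.
Only serial holds.

serial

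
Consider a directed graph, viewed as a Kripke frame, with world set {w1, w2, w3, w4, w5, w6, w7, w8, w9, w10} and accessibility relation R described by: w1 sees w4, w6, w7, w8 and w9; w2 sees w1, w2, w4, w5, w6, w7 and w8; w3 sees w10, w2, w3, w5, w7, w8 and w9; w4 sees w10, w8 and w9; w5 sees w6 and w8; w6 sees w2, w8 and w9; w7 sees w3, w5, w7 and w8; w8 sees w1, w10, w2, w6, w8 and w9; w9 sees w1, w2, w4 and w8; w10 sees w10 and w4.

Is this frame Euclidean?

Euclidean: no — w1 R w4 and w1 R w6, but not w4 R w6.

No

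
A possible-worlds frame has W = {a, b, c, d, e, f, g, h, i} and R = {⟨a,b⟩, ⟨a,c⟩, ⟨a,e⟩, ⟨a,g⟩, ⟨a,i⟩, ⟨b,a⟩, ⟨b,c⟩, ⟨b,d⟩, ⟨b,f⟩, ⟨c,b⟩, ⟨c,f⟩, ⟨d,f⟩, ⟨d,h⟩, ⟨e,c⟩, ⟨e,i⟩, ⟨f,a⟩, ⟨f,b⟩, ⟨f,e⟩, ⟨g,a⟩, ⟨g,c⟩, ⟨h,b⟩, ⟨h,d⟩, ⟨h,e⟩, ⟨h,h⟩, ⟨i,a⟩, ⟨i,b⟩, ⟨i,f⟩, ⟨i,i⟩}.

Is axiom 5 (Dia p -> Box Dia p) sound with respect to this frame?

No

By correspondence theory, 5 is valid on a frame iff R is Euclidean.
Euclidean: no — a R b and a R e, but not b R e.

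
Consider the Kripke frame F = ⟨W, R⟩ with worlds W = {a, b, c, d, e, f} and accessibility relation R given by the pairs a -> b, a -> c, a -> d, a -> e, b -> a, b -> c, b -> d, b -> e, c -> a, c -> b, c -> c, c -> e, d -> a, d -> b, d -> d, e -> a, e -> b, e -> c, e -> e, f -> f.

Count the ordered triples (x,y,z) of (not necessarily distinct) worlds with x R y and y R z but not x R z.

Enumerating: (a,b,a), (a,c,a), (a,d,a), (a,e,a), (b,a,b), (b,c,b), (b,d,b), (b,e,b), (c,a,d), (c,b,d), (d,a,c), (d,a,e), (d,b,c), (d,b,e), (e,a,d), (e,b,d).

16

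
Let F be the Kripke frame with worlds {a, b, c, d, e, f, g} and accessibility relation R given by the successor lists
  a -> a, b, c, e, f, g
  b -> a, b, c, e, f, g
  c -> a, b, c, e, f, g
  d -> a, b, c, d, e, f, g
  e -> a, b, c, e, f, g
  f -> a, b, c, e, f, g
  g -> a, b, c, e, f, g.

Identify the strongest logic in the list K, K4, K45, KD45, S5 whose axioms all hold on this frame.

K4

Transitive (axiom 4): yes — every two-step R-path is closed by a direct edge.
Euclidean (axiom 5): no — d R a and d R d, but not a R d.
Serial (axiom D): yes — every world has a successor (e.g. a R a).
Reflexive (axiom T): yes — every world is R-related to itself.
So F validates K, K4; K45 would additionally require R to be Euclidean. The strongest is K4.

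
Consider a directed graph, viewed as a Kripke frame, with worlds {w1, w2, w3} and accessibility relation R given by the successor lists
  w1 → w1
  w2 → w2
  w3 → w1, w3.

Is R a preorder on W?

Reflexive: yes — every world is R-related to itself.
Transitive: yes — every two-step R-path is closed by a direct edge.
So R is a preorder.

Yes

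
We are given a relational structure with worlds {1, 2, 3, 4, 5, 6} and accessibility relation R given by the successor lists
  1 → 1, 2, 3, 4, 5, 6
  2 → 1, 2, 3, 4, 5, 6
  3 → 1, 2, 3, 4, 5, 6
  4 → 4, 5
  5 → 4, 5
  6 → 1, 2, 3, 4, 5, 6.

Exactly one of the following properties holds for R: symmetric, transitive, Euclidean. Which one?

Symmetric: no — 1 R 4 but not 4 R 1.
Transitive: yes — every two-step R-path is closed by a direct edge.
Euclidean: no — 1 R 4 and 1 R 2, but not 4 R 2.
Only transitive holds.

transitive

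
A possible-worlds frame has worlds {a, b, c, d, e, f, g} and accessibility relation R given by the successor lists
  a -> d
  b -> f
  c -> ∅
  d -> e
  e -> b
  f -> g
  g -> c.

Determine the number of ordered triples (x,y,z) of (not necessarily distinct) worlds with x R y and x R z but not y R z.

Enumerating: (a,d,d), (b,f,f), (d,e,e), (e,b,b), (f,g,g), (g,c,c).

6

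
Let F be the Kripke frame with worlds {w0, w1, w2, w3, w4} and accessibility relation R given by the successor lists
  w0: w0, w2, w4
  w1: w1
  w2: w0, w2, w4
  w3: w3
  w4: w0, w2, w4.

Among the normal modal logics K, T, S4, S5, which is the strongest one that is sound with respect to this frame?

S5

Reflexive (axiom T): yes — every world is R-related to itself.
Transitive (axiom 4): yes — every two-step R-path is closed by a direct edge.
Euclidean (axiom 5): yes — any two successors of a common world are R-related.
So F validates K, T, S4, S5. The strongest is S5.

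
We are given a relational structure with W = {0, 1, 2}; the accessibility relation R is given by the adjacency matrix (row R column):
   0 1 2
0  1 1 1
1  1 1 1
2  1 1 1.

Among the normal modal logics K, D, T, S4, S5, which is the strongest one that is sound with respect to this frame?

S5

Serial (axiom D): yes — every world has a successor (e.g. 0 R 0).
Reflexive (axiom T): yes — every world is R-related to itself.
Transitive (axiom 4): yes — every two-step R-path is closed by a direct edge.
Euclidean (axiom 5): yes — any two successors of a common world are R-related.
So F validates K, D, T, S4, S5. The strongest is S5.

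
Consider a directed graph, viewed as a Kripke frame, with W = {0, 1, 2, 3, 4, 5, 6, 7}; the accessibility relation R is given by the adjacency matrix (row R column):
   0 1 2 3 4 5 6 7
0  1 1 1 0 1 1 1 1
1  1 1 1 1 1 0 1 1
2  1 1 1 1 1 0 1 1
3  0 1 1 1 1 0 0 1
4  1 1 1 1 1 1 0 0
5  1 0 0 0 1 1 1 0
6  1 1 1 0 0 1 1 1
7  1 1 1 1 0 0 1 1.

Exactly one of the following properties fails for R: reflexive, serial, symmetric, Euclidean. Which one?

Reflexive: yes — every world is R-related to itself.
Serial: yes — every world has a successor (e.g. 0 R 0).
Symmetric: yes — every pair in R has its reverse in R.
Euclidean: no — 0 R 1 and 0 R 5, but not 1 R 5.
Only Euclidean fails.

Euclidean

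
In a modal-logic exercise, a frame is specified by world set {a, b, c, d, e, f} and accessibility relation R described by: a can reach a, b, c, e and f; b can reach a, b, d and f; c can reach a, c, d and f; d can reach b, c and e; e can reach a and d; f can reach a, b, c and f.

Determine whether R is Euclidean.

Euclidean: no — a R b and a R c, but not b R c.

No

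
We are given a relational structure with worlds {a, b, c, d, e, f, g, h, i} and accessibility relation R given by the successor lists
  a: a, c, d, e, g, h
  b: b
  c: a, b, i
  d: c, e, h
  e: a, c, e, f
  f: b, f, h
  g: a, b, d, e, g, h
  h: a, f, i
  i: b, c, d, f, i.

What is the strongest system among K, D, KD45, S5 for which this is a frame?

D

Serial (axiom D): yes — every world has a successor (e.g. a R a).
Euclidean (axiom 5): no — a R c and a R d, but not c R d.
Transitive (axiom 4): no — a R c and c R b, but not a R b.
Reflexive (axiom T): no — c is not related to itself.
So F validates K, D; KD45 would additionally require R to be Euclidean and transitive. The strongest is D.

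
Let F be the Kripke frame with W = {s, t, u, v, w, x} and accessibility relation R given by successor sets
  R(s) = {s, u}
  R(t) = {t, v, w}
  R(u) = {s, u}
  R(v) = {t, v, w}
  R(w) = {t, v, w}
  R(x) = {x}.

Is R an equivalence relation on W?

Yes

Reflexive: yes — every world is R-related to itself.
Symmetric: yes — every pair in R has its reverse in R.
Transitive: yes — every two-step R-path is closed by a direct edge.
So R is an equivalence relation.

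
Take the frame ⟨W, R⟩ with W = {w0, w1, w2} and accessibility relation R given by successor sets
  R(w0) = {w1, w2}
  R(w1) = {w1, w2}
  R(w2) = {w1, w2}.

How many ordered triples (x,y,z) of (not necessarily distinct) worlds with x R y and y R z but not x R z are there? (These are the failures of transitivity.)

R is transitive; there are no such tuples.

0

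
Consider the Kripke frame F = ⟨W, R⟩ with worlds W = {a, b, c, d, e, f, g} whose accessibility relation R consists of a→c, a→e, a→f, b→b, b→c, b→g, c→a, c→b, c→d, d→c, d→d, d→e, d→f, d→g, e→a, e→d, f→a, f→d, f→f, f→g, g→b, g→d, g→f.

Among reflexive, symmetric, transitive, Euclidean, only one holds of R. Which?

Reflexive: no — a is not related to itself.
Symmetric: yes — every pair in R has its reverse in R.
Transitive: no — a R c and c R b, but not a R b.
Euclidean: no — a R c and a R e, but not c R e.
Only symmetric holds.

symmetric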